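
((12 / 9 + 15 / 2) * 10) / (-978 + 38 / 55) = -14575 / 161256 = -0.09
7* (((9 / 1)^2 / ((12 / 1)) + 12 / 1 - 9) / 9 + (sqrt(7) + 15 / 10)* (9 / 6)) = 70 / 3 + 21* sqrt(7) / 2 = 51.11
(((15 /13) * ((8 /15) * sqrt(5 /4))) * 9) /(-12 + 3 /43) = -172 * sqrt(5) /741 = -0.52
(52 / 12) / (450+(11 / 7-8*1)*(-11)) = 91 / 10935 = 0.01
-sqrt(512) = -22.63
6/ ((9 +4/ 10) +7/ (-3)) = 45/ 53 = 0.85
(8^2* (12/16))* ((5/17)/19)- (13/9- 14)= 38659/2907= 13.30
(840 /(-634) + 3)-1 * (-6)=2433 /317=7.68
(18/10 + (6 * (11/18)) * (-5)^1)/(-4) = 62/15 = 4.13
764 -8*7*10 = 204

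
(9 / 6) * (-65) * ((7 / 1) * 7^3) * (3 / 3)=-468195 / 2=-234097.50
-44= -44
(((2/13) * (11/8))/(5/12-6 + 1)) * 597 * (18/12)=-5373/130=-41.33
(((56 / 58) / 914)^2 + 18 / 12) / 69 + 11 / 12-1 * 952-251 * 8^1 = -2959.06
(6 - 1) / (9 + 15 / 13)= 65 / 132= 0.49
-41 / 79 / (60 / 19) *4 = -779 / 1185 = -0.66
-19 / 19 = -1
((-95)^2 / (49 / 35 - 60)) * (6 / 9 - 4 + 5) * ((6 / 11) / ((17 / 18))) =-8122500 / 54791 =-148.25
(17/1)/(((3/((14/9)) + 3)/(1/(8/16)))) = 476/69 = 6.90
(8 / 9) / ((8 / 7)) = 7 / 9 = 0.78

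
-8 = -8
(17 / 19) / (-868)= -17 / 16492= -0.00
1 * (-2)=-2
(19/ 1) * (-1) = -19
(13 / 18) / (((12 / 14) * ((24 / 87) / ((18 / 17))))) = 2639 / 816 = 3.23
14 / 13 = 1.08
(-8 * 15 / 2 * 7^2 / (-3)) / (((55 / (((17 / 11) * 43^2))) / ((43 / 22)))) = 132458662 / 1331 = 99518.15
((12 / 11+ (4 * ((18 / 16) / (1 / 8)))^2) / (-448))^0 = 1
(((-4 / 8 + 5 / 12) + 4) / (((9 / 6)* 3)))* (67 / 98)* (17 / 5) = 53533 / 26460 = 2.02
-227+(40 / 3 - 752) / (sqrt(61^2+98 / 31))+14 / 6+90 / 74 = -235.55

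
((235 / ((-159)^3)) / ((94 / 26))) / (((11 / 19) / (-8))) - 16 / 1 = -707453624 / 44216469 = -16.00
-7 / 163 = -0.04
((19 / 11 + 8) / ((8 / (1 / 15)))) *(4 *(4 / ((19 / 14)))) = 2996 / 3135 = 0.96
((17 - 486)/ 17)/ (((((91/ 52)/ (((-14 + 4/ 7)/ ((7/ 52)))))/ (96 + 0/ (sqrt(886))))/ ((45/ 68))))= 1414782720/ 14161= 99906.98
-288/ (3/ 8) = -768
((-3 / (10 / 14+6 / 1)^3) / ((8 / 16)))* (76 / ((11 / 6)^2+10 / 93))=-3562272 / 8202017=-0.43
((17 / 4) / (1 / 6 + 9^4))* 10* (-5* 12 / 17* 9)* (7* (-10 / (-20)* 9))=-255150 / 39367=-6.48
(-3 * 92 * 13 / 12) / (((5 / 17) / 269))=-1367327 / 5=-273465.40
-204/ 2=-102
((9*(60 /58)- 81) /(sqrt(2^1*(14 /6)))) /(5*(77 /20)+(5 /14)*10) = -462*sqrt(42) /2059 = -1.45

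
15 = 15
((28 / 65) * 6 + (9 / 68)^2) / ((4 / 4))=782097 / 300560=2.60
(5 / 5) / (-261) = -1 / 261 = -0.00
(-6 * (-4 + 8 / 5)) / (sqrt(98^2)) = 36 / 245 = 0.15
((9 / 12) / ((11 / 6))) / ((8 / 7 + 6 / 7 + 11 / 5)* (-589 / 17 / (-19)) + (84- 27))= 0.01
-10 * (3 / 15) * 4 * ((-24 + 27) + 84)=-696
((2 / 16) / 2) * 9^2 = 81 / 16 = 5.06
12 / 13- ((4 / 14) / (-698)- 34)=1109135 / 31759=34.92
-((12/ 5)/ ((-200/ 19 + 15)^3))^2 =-0.00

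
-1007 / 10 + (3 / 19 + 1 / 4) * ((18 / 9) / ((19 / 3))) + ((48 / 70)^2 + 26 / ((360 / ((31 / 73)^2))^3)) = -6251098024186359946465403 / 62447915933255750688000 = -100.10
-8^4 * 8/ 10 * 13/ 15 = -212992/ 75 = -2839.89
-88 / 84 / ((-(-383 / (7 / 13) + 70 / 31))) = -682 / 461577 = -0.00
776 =776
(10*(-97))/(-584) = 485/292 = 1.66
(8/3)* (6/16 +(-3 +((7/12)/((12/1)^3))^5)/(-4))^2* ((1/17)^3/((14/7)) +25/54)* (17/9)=9141071568824496793930850563603974116503238040425/3096529437112951024952255230861241926857214918656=2.95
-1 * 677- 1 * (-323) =-354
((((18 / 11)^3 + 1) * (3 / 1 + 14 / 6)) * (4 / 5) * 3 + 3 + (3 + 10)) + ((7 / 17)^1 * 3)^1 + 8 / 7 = 69107893 / 791945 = 87.26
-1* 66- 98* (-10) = 914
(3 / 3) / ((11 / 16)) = 16 / 11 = 1.45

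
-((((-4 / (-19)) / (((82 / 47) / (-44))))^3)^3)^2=-125443898254306673689296977521364360103707566713551211230559993856 / 11160258089411829136498574959273691615632218045839161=-11240232730219.76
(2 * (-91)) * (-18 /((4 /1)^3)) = 51.19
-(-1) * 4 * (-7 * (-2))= 56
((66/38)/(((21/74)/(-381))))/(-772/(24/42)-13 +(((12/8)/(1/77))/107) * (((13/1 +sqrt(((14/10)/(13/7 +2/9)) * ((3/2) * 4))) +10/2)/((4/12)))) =570167262 * sqrt(3930)/4015040562137 +50193754798980/28105283934959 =1.79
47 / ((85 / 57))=2679 / 85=31.52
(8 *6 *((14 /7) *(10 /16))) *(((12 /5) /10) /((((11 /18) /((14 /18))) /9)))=9072 /55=164.95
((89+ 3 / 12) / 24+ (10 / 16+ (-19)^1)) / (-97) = 469 / 3104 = 0.15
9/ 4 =2.25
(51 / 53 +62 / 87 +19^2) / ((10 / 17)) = 14214499 / 23055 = 616.55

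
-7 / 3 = -2.33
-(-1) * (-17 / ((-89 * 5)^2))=-17 / 198025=-0.00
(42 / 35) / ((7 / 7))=6 / 5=1.20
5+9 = 14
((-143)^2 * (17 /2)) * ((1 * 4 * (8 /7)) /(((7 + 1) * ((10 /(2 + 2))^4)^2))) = 177988096 /2734375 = 65.09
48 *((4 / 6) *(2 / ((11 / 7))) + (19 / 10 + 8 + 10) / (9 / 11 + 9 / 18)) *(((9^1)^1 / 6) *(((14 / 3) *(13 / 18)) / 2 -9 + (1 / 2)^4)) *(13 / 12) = -3107500513 / 344520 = -9019.80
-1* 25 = -25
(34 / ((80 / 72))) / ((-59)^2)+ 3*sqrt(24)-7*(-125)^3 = 6*sqrt(6)+ 237958984528 / 17405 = 13671889.71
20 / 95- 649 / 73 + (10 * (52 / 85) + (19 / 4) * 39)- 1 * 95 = 8270359 / 94316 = 87.69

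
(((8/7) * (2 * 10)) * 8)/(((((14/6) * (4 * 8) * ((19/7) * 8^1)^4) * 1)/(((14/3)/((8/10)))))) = 0.00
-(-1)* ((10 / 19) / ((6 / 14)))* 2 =140 / 57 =2.46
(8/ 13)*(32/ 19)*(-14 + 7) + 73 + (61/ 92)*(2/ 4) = 3003043/ 45448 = 66.08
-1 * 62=-62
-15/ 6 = -5/ 2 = -2.50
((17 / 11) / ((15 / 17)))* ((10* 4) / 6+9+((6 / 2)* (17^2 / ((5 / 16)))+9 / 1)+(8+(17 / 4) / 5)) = 1947571 / 396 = 4918.11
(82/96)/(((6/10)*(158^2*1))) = 205/3594816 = 0.00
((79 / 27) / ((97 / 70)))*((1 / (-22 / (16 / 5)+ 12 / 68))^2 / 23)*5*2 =1022828800 / 49991951277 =0.02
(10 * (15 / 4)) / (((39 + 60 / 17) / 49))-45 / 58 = 42.43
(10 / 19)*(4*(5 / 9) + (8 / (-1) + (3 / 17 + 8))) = 3670 / 2907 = 1.26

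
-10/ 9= -1.11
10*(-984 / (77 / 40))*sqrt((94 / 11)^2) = -36998400 / 847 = -43681.70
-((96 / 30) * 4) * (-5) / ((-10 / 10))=-64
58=58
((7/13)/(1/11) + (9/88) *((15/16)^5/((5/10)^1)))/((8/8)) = 3641422363/599785472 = 6.07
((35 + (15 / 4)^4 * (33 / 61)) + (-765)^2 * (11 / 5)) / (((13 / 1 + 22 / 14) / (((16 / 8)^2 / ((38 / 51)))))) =140754173735 / 296704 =474392.57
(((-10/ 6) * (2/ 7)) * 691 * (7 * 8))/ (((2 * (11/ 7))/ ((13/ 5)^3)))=-85015112/ 825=-103048.62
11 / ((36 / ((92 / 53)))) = 0.53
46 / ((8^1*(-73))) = -23 / 292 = -0.08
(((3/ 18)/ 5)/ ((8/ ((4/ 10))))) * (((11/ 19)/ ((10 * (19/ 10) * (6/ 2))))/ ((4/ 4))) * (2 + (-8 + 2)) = -11/ 162450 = -0.00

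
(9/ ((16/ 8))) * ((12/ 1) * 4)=216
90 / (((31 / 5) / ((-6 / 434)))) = -1350 / 6727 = -0.20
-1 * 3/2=-3/2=-1.50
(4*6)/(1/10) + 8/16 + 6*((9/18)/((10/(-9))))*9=1081/5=216.20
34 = 34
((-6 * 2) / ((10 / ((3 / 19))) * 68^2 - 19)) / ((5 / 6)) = -216 / 4392515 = -0.00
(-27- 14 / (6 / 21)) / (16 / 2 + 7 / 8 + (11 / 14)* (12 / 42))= -29792 / 3567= -8.35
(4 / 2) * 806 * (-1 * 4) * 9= -58032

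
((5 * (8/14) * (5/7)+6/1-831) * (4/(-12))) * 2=80650/147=548.64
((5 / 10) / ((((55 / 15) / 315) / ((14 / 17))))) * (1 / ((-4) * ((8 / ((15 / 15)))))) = -6615 / 5984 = -1.11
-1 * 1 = -1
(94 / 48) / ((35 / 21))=47 / 40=1.18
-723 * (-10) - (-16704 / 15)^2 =-30821874 / 25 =-1232874.96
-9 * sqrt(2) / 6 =-3 * sqrt(2) / 2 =-2.12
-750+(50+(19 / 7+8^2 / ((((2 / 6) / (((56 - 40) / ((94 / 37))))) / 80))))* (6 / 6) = 31596513 / 329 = 96038.03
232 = 232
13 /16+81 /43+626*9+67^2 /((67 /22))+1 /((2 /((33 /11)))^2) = 4893707 /688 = 7112.95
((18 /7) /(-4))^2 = 81 /196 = 0.41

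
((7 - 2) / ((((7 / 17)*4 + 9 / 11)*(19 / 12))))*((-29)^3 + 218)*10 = -2711986200 / 8759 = -309622.81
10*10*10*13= 13000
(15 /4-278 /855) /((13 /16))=3604 /855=4.22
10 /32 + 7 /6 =71 /48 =1.48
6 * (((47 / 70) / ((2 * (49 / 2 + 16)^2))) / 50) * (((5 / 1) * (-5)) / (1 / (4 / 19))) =-188 / 1454355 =-0.00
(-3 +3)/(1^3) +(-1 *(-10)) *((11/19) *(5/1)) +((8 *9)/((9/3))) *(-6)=-2186/19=-115.05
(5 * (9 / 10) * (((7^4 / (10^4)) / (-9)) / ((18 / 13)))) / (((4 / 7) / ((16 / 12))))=-218491 / 1080000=-0.20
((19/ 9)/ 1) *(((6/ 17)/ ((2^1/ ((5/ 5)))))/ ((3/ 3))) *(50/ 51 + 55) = 20.86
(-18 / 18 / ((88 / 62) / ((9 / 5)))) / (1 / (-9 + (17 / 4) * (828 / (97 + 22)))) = -10044 / 385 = -26.09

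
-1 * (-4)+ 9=13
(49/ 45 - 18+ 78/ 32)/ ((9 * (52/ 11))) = -114631/ 336960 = -0.34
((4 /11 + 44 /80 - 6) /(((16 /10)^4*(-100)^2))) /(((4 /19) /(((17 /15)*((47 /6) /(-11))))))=5662513 /19031654400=0.00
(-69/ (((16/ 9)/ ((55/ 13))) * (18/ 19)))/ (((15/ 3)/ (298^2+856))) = -323246715/ 104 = -3108141.49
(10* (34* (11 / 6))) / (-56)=-935 / 84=-11.13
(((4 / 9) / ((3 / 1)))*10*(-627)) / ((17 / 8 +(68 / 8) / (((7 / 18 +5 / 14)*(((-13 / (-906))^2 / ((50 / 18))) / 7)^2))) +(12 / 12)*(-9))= -17955500992 / 1964381504618393667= -0.00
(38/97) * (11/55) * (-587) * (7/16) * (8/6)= -78071/2910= -26.83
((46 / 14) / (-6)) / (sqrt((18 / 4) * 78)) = -23 * sqrt(39) / 4914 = -0.03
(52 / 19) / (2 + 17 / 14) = 728 / 855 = 0.85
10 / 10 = 1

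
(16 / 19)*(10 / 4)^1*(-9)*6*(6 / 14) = -6480 / 133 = -48.72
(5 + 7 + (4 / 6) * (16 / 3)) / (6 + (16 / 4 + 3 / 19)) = 2660 / 1737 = 1.53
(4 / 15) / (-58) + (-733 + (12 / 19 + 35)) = -5763788 / 8265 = -697.37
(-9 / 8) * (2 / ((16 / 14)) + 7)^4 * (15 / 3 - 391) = 2606585625 / 1024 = 2545493.77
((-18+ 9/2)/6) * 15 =-135/4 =-33.75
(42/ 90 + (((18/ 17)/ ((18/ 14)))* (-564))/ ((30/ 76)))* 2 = -599858/ 255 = -2352.38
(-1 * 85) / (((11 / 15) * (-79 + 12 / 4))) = 1275 / 836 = 1.53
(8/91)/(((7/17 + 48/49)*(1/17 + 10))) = 16184/2576457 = 0.01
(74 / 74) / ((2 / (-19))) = -9.50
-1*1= -1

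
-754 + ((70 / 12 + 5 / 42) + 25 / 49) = -109888 / 147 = -747.54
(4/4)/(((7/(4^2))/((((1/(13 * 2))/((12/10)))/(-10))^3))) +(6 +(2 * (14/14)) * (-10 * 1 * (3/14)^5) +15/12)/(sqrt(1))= 231009775715/31903181856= 7.24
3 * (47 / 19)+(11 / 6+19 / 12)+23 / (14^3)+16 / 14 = 1875169 / 156408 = 11.99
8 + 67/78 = 691/78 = 8.86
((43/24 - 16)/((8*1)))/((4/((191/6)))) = -14.13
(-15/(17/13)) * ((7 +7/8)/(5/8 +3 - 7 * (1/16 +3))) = 1638/323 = 5.07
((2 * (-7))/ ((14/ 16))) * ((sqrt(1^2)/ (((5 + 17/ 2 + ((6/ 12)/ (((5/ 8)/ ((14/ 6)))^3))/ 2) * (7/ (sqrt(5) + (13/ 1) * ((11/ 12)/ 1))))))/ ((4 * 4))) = -160875/ 2505062 - 6750 * sqrt(5)/ 1252531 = -0.08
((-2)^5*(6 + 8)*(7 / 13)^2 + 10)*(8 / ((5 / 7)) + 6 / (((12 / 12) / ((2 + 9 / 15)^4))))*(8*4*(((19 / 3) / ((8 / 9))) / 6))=-1300203.28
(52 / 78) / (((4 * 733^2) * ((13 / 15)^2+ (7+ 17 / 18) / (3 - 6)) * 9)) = -25 / 1375997129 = -0.00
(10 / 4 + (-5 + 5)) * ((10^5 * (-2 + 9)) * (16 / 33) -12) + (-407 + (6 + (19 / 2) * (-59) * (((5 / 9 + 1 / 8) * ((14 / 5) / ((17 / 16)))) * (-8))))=7204045663 / 8415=856095.74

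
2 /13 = 0.15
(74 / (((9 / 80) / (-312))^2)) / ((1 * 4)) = 1280614400 / 9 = 142290488.89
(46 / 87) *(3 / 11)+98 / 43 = 33240 / 13717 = 2.42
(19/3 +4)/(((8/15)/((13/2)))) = 2015/16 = 125.94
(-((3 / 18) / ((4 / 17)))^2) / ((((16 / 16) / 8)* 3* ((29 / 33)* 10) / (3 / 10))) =-3179 / 69600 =-0.05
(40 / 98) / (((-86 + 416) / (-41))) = -82 / 1617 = -0.05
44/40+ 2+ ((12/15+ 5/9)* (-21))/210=667/225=2.96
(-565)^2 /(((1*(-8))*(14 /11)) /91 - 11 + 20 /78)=-136947525 /4657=-29406.81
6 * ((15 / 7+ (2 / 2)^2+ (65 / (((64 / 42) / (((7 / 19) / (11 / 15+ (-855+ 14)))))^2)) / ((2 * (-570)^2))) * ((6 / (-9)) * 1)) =-3731159522048345759 / 296796780162154496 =-12.57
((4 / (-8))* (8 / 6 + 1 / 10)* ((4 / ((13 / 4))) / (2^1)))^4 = 54700816 / 1445900625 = 0.04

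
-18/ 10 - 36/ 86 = -477/ 215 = -2.22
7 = 7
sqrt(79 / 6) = sqrt(474) / 6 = 3.63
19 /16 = 1.19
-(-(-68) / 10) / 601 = -34 / 3005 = -0.01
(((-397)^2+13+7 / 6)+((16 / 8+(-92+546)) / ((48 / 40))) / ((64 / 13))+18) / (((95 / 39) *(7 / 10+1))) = 98416253 / 2584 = 38086.79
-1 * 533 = -533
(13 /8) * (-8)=-13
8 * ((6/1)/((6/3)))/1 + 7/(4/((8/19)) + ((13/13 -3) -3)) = 230/9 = 25.56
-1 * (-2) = 2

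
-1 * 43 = -43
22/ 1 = 22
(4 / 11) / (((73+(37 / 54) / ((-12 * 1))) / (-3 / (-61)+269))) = 3867264 / 2883287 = 1.34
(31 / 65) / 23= 31 / 1495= 0.02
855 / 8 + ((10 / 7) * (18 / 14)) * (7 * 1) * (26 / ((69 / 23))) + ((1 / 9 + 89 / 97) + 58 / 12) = 10959005 / 48888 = 224.17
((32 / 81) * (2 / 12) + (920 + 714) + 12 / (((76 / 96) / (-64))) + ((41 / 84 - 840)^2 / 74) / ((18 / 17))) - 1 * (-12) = 5180893979929 / 535719744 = 9670.90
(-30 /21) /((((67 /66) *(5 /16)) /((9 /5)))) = -19008 /2345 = -8.11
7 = 7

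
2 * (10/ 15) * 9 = 12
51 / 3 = 17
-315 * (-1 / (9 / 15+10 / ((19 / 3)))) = 3325 / 23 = 144.57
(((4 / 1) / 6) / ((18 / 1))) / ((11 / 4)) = 4 / 297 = 0.01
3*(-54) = -162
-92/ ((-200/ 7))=161/ 50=3.22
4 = 4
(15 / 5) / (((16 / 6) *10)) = 0.11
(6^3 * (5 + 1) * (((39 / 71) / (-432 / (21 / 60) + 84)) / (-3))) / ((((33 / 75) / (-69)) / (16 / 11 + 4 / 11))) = -339066000 / 5764561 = -58.82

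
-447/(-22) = 447/22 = 20.32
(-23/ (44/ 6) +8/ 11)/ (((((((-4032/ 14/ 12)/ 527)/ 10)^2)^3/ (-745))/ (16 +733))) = 9899144808825897452040390625/ 65691648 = 150691071242814572897.31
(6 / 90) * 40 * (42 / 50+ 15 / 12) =418 / 75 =5.57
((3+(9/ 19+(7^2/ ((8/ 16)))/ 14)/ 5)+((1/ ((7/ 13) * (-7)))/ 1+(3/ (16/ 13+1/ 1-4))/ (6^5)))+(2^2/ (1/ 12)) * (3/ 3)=14494258333/ 277512480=52.23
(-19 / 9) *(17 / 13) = -323 / 117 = -2.76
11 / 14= 0.79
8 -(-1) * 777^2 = 603737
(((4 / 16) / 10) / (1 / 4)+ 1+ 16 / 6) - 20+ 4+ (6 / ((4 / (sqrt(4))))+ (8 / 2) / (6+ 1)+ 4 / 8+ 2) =-647 / 105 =-6.16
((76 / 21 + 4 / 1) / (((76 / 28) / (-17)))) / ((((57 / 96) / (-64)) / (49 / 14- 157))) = -855080960 / 1083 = -789548.44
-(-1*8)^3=512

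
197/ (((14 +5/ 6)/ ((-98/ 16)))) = -81.35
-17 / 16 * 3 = -51 / 16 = -3.19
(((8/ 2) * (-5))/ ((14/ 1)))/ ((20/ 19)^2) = -1.29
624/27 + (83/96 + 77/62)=25.22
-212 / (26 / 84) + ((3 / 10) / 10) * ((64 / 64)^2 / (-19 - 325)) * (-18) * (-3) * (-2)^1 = -684.91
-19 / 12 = -1.58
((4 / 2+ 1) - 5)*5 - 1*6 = -16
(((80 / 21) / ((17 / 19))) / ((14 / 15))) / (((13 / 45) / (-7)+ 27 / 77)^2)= 116386875 / 2442016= 47.66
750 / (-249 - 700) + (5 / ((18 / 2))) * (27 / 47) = -0.47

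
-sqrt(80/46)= -2*sqrt(230)/23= -1.32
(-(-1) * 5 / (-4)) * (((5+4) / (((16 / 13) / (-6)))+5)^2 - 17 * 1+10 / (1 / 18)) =-535765 / 256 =-2092.83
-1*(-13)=13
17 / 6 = 2.83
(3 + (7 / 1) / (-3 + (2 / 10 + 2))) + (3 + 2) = -3 / 4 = -0.75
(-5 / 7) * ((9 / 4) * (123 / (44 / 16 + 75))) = -5535 / 2177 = -2.54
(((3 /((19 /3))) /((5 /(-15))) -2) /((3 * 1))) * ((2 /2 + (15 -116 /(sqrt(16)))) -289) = 19630 /57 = 344.39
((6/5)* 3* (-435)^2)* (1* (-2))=-1362420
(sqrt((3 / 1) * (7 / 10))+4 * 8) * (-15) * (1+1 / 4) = -600 - 15 * sqrt(210) / 8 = -627.17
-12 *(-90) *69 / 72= 1035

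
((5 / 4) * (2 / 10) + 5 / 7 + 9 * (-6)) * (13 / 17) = -40.56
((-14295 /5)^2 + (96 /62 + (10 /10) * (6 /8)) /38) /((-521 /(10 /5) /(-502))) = 508807748253 /32302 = 15751586.53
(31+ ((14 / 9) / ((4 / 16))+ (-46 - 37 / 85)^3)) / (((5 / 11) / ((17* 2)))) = -7486601.53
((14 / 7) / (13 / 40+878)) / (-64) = -0.00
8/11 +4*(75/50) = 74/11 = 6.73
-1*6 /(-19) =6 /19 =0.32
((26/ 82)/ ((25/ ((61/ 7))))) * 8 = 6344/ 7175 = 0.88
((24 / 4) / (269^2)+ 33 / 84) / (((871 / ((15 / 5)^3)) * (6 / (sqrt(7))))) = 7165251 * sqrt(7) / 3529480136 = 0.01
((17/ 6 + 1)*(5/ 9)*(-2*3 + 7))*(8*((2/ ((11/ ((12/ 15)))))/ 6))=368/ 891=0.41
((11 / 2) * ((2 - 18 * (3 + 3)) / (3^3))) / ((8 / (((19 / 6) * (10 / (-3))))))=55385 / 1944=28.49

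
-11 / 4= -2.75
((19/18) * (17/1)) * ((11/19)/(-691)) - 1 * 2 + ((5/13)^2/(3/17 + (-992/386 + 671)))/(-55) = -25552309481014/12680804007729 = -2.02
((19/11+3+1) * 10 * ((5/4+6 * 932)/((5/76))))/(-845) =-4120074/715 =-5762.34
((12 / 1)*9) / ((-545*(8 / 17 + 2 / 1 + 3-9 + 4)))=-459 / 1090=-0.42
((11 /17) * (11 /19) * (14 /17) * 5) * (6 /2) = 25410 /5491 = 4.63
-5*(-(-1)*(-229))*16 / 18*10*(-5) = -458000 / 9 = -50888.89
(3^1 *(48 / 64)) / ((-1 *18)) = -1 / 8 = -0.12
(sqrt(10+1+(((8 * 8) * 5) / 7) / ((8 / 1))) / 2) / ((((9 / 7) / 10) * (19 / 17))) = 14.23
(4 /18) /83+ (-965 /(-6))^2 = 25867.36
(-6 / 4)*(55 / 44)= -15 / 8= -1.88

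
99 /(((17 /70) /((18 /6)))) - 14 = 20552 /17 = 1208.94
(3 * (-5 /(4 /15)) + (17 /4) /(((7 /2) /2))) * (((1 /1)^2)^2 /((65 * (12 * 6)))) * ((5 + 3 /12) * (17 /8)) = -25619 /199680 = -0.13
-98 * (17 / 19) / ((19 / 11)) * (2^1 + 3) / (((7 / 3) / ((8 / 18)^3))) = -837760 / 87723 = -9.55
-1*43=-43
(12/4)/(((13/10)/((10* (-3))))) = -900/13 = -69.23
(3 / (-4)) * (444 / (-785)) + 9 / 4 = 8397 / 3140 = 2.67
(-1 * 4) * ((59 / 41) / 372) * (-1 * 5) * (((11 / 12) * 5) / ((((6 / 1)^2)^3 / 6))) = 16225 / 355798656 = 0.00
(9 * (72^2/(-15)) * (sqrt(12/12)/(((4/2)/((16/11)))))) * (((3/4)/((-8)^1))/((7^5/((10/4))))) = 5832/184877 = 0.03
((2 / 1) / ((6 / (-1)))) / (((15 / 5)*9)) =-1 / 81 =-0.01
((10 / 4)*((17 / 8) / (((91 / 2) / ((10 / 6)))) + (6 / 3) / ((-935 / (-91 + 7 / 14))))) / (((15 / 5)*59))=277127 / 72288216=0.00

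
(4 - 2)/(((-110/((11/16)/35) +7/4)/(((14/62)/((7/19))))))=-152/694183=-0.00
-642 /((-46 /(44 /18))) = 2354 /69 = 34.12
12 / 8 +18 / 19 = 93 / 38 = 2.45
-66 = -66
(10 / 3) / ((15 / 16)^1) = 32 / 9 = 3.56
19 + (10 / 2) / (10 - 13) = 52 / 3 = 17.33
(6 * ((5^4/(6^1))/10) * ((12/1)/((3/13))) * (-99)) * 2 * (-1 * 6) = 3861000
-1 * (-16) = 16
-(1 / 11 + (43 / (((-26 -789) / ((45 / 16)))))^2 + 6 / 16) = -36505987 / 74818304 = -0.49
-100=-100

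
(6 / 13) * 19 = 8.77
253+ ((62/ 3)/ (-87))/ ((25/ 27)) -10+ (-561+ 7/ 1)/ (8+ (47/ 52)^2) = 3109692149/ 17284725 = 179.91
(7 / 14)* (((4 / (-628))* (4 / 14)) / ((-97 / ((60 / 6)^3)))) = 1000 / 106603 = 0.01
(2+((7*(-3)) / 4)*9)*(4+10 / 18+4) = -13937 / 36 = -387.14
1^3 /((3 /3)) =1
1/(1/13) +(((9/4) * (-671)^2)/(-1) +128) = -1012901.25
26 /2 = 13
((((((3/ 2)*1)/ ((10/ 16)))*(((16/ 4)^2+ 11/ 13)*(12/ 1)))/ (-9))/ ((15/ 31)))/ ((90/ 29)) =-525016/ 14625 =-35.90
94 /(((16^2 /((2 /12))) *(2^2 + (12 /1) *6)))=47 /58368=0.00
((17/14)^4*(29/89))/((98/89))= 2422109/3764768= 0.64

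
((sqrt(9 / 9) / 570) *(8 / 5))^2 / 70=8 / 71071875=0.00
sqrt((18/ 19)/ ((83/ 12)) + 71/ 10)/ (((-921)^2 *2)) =sqrt(1799782790)/ 26753521140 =0.00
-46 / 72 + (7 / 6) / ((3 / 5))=47 / 36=1.31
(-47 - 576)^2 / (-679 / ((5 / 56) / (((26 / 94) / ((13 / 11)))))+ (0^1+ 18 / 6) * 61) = -91210315 / 375259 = -243.06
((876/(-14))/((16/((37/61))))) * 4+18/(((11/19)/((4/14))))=-5685/9394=-0.61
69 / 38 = 1.82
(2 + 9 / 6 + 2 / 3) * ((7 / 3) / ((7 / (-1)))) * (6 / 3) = -25 / 9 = -2.78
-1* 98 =-98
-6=-6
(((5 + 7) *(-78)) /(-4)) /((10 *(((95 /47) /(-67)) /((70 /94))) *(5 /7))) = -384111 /475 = -808.65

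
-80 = -80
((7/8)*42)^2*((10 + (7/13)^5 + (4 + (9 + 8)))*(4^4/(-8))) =-498169132020/371293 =-1341714.31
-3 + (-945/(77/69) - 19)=-868.82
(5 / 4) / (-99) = -5 / 396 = -0.01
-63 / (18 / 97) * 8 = -2716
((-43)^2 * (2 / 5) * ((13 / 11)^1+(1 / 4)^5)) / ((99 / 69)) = 188862407 / 309760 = 609.71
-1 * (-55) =55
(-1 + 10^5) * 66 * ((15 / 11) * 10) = 89999100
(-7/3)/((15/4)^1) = -28/45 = -0.62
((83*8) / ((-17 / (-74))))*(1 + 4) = 245680 / 17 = 14451.76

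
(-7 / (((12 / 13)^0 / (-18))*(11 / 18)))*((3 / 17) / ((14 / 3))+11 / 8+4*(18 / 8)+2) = 957177 / 374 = 2559.30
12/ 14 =6/ 7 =0.86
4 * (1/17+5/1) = 344/17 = 20.24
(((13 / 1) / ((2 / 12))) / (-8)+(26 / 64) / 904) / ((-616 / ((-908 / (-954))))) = 0.02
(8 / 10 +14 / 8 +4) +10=16.55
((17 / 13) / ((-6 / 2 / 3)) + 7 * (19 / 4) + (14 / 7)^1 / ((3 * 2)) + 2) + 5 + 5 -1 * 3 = 6439 / 156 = 41.28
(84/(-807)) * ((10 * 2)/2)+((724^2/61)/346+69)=263421065/2838757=92.79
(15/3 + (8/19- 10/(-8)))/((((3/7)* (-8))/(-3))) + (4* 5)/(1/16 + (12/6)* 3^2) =1220221/175712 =6.94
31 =31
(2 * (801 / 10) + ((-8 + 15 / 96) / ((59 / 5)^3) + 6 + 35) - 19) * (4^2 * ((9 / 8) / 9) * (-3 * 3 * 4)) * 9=-484951190373 / 4107580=-118062.51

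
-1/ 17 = -0.06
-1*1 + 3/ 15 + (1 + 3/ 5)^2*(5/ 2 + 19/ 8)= 11.68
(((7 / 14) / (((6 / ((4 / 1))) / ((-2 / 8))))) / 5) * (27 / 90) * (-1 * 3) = 3 / 200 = 0.02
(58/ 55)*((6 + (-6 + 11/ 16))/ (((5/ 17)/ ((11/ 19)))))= 1.43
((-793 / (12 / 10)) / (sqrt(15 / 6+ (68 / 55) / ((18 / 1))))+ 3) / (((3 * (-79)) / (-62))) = -107.08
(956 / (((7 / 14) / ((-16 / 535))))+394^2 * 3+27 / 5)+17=249135172 / 535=465673.22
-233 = -233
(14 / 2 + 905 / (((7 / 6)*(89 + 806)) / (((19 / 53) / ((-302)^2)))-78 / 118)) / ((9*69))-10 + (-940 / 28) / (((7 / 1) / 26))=-3661272343686495124 / 27184448449810323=-134.68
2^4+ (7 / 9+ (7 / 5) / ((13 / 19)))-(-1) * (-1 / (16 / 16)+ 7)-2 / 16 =24.70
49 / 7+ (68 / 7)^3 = 316833 / 343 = 923.71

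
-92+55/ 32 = -2889/ 32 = -90.28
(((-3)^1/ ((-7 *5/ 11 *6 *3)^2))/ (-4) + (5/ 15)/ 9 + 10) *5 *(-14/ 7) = -5311721/ 52920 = -100.37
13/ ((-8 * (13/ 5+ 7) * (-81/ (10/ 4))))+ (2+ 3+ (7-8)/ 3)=290629/ 62208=4.67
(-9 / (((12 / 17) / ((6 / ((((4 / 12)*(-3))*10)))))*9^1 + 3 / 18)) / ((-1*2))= -459 / 1063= -0.43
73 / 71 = 1.03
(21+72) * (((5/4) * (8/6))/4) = 155/4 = 38.75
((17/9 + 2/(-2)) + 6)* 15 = 310/3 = 103.33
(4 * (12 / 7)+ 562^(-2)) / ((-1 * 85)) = -15160519 / 187927180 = -0.08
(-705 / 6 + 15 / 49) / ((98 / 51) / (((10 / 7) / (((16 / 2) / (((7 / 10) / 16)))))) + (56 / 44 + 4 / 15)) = -32215425 / 68035324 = -0.47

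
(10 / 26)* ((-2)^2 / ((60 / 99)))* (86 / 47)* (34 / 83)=96492 / 50713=1.90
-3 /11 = -0.27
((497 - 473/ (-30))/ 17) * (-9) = -46149/ 170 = -271.46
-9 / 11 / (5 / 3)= -27 / 55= -0.49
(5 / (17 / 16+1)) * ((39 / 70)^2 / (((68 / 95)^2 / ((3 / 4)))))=2745405 / 2492336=1.10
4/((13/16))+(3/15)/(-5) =1587/325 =4.88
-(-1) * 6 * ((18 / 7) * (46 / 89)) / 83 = 4968 / 51709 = 0.10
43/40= 1.08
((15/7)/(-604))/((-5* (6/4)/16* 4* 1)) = 0.00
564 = 564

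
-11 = -11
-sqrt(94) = -9.70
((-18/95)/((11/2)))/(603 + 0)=-4/70015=-0.00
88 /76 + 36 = 706 /19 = 37.16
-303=-303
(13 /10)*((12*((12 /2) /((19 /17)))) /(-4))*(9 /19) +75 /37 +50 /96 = -23624551 /3205680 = -7.37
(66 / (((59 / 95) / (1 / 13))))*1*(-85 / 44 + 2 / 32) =-93765 / 6136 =-15.28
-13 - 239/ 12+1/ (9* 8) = -2369/ 72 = -32.90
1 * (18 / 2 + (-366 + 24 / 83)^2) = 921427317 / 6889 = 133753.42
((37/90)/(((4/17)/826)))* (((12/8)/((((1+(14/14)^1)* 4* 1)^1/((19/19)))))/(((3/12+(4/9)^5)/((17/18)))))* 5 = 4779.80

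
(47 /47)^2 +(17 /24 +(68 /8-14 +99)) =2285 /24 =95.21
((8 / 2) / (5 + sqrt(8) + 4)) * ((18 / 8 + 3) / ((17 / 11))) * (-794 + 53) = -1540539 / 1241 + 342342 * sqrt(2) / 1241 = -851.24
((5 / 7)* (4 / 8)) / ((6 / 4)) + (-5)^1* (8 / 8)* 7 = -730 / 21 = -34.76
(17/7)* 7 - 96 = -79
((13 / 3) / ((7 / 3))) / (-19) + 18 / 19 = 113 / 133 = 0.85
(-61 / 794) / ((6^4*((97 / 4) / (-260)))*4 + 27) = 3965 / 23560362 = 0.00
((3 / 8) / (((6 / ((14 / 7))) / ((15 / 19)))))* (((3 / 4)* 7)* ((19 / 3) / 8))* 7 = 735 / 256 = 2.87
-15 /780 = -1 /52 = -0.02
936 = 936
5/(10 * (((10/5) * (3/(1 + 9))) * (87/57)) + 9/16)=304/591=0.51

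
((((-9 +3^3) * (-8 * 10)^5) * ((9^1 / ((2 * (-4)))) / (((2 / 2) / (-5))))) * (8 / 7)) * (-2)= 5308416000000 / 7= 758345142857.14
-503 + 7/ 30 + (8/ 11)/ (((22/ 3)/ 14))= -501.38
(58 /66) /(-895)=-29 /29535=-0.00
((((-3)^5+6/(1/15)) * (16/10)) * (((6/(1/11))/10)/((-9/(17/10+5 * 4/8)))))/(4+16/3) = 10098/125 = 80.78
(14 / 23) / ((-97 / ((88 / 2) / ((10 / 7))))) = -2156 / 11155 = -0.19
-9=-9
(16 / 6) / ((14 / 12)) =16 / 7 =2.29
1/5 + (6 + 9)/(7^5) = 16882/84035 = 0.20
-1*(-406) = 406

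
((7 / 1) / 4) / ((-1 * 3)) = -7 / 12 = -0.58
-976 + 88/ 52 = -12666/ 13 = -974.31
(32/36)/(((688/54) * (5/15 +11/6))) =18/559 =0.03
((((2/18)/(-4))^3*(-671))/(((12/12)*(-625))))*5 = -671/5832000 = -0.00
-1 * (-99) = 99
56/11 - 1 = 45/11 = 4.09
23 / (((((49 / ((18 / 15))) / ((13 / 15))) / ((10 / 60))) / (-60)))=-4.88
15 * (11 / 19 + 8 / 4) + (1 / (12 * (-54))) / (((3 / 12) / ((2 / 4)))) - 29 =59597 / 6156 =9.68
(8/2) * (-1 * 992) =-3968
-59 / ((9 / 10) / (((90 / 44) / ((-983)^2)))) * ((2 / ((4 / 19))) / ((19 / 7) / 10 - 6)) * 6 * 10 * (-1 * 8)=-470820000 / 4262300779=-0.11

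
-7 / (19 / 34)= -238 / 19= -12.53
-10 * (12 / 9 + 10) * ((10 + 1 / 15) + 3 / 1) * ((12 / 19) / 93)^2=-213248 / 3122289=-0.07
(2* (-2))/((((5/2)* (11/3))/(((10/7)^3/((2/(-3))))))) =7200/3773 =1.91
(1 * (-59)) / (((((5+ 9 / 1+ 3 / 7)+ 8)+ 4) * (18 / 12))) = -826 / 555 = -1.49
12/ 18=2/ 3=0.67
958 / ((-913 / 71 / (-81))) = 5509458 / 913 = 6034.46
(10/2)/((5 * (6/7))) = 7/6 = 1.17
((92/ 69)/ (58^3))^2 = 1/ 21413639556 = 0.00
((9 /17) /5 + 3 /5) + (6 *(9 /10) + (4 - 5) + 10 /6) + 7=3512 /255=13.77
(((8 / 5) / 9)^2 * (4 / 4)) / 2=32 / 2025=0.02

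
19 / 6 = 3.17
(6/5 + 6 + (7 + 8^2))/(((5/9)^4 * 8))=2565351/25000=102.61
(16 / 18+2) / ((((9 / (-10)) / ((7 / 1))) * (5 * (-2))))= 182 / 81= 2.25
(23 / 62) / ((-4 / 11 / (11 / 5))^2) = 336743 / 24800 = 13.58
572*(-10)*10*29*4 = -6635200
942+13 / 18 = 16969 / 18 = 942.72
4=4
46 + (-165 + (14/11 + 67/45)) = -57538/495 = -116.24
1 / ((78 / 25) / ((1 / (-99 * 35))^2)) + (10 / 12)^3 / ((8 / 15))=1300674407 / 1198701504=1.09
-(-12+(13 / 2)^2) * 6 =-363 / 2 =-181.50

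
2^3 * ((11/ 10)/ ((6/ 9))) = 66/ 5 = 13.20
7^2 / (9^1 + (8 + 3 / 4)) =196 / 71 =2.76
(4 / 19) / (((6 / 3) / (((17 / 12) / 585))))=17 / 66690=0.00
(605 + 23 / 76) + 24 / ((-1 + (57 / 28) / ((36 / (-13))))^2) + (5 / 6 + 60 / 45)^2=71833953659 / 116242038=617.97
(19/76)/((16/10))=5/32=0.16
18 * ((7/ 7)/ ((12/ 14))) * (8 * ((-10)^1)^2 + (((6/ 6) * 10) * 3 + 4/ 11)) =191814/ 11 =17437.64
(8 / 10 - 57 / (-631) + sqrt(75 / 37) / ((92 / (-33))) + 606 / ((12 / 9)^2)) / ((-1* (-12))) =8626157 / 302880 - 55* sqrt(111) / 13616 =28.44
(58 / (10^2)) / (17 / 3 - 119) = -87 / 17000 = -0.01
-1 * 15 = -15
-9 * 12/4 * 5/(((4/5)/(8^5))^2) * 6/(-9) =150994944000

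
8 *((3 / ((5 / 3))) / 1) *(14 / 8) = 126 / 5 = 25.20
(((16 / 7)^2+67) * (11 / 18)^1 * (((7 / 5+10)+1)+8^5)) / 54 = 1063423493 / 39690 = 26793.23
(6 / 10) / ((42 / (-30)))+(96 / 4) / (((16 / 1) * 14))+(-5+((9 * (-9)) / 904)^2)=-30395369 / 5720512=-5.31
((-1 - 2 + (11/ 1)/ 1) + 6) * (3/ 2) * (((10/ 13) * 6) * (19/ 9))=2660/ 13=204.62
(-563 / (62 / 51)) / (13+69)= -28713 / 5084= -5.65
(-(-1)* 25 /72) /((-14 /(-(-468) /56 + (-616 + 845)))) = -83075 /14112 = -5.89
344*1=344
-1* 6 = -6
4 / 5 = 0.80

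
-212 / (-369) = 212 / 369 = 0.57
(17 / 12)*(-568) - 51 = -2567 / 3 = -855.67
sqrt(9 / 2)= 3 * sqrt(2) / 2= 2.12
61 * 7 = 427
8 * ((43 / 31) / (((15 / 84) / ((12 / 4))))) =28896 / 155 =186.43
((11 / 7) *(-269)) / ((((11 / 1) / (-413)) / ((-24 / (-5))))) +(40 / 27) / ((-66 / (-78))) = 113131088 / 1485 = 76182.55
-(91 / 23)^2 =-8281 / 529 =-15.65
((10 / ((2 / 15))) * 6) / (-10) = -45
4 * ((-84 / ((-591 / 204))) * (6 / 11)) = 137088 / 2167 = 63.26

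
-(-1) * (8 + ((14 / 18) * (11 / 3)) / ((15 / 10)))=802 / 81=9.90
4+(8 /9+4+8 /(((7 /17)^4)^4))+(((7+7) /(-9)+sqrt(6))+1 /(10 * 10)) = sqrt(6)+116786933713746529185403 /9969879170880300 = 11713979.29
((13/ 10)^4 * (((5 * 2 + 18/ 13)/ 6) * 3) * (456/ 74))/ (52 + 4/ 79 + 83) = 9893091/ 13336250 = 0.74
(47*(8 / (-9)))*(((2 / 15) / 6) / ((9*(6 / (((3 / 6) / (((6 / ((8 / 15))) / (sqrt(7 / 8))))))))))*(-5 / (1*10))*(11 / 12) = 517*sqrt(14) / 5904900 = 0.00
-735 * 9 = -6615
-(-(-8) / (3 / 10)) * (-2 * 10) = 1600 / 3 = 533.33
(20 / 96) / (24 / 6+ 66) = 1 / 336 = 0.00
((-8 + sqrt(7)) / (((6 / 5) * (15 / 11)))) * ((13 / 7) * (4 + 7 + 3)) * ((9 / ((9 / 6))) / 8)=-286 / 3 + 143 * sqrt(7) / 12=-63.80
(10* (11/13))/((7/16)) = 19.34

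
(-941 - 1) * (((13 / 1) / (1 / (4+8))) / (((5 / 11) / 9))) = -14548248 / 5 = -2909649.60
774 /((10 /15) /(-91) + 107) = 211302 /29209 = 7.23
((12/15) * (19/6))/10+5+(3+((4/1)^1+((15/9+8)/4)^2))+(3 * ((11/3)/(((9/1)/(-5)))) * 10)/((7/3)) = -204041/25200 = -8.10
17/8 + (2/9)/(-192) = 1835/864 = 2.12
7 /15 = 0.47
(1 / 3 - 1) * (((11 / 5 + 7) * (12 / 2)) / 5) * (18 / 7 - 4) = 368 / 35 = 10.51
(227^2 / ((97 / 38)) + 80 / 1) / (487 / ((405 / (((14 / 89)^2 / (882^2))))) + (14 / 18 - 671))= -25030479152355390 / 827764301819081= -30.24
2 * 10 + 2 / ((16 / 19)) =179 / 8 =22.38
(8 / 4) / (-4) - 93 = -187 / 2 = -93.50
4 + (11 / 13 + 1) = 76 / 13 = 5.85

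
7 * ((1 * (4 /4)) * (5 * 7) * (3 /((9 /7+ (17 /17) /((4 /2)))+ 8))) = 10290 /137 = 75.11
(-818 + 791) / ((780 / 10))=-9 / 26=-0.35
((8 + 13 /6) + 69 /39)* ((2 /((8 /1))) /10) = 931 /3120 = 0.30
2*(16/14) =16/7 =2.29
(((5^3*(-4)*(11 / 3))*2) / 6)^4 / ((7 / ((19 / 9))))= 17386187500000000 / 413343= 42062373138.05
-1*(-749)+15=764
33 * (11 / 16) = 363 / 16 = 22.69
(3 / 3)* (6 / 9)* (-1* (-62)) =41.33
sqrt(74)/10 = 0.86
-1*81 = -81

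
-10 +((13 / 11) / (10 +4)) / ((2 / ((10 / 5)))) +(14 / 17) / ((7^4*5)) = -6359911 / 641410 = -9.92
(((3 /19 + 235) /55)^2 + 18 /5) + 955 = 1066778189 /1092025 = 976.88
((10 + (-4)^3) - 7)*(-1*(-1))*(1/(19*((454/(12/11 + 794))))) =-266753/47443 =-5.62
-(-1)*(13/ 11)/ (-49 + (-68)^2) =13/ 50325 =0.00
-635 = -635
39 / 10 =3.90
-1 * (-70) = 70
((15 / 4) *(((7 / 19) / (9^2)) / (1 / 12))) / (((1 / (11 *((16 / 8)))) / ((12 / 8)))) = 385 / 57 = 6.75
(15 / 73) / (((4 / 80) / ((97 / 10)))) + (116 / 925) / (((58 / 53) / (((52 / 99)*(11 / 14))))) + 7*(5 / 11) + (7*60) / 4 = 6929945068 / 46794825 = 148.09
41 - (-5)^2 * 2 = -9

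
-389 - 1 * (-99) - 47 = -337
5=5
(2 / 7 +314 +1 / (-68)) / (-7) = -44.90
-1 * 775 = -775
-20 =-20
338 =338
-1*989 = -989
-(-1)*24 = 24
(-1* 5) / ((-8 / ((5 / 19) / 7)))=25 / 1064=0.02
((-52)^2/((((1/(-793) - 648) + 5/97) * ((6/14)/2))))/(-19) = 727980344/710233395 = 1.02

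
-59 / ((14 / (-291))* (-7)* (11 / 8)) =-68676 / 539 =-127.41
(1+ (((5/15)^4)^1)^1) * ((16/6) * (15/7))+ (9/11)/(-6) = 70459/12474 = 5.65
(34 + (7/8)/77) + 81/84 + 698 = 451513/616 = 732.98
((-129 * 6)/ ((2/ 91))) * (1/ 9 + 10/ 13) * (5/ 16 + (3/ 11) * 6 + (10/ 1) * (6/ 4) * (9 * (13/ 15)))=-649047805/ 176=-3687771.62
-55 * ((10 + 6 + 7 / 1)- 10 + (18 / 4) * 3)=-2915 / 2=-1457.50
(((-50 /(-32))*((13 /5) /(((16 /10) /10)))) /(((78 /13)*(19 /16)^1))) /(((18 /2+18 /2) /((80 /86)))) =8125 /44118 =0.18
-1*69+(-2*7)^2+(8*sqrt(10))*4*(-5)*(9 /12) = -252.47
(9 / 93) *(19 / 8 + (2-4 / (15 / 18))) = -51 / 1240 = -0.04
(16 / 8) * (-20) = -40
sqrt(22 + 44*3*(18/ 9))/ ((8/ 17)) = 17*sqrt(286)/ 8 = 35.94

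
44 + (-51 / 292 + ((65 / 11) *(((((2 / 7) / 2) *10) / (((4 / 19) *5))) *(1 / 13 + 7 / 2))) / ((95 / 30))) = 1189039 / 22484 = 52.88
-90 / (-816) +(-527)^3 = -19905392873 / 136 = -146363182.89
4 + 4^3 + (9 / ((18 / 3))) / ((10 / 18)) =70.70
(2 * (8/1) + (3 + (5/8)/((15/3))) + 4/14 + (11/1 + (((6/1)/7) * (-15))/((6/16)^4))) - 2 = -313361/504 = -621.75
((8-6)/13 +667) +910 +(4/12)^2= 184540/117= 1577.26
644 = 644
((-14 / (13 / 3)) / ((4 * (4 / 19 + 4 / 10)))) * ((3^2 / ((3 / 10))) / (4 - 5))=29925 / 754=39.69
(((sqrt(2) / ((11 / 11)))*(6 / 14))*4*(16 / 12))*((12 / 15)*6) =384*sqrt(2) / 35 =15.52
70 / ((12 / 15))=175 / 2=87.50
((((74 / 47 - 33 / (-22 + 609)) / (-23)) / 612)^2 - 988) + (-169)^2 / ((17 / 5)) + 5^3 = 1136700097334901372961 / 150810102351159696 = 7537.29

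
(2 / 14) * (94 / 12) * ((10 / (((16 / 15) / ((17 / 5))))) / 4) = 3995 / 448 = 8.92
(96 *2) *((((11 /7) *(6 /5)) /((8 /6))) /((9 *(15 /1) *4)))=88 /175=0.50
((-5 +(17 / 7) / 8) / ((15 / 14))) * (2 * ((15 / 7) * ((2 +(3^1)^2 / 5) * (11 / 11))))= -4997 / 70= -71.39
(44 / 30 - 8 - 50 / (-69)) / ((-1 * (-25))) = -668 / 2875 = -0.23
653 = 653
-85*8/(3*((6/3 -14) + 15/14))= 560/27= 20.74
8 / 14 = 4 / 7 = 0.57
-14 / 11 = -1.27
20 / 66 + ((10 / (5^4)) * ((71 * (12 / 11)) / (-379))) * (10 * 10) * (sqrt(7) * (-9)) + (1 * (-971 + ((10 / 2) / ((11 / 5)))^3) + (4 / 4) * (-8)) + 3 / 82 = -316595105 / 327426 + 61344 * sqrt(7) / 20845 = -959.14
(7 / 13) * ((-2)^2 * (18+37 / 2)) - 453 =-4867 / 13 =-374.38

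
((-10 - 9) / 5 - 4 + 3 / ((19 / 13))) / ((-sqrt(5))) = 546 * sqrt(5) / 475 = 2.57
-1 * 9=-9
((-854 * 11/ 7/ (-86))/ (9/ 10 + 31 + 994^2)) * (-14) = -93940/ 424869197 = -0.00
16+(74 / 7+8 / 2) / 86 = 4867 / 301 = 16.17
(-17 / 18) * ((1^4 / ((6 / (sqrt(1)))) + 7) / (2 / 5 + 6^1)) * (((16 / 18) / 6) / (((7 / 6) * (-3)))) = 3655 / 81648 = 0.04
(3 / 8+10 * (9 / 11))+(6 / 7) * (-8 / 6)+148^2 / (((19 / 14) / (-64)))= -12089519371 / 11704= -1032939.11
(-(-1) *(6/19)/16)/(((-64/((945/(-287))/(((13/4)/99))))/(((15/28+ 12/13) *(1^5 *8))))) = 0.36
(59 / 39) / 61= 59 / 2379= 0.02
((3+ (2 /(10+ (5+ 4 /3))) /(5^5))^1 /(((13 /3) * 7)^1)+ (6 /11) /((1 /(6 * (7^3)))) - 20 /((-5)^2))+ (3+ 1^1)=13274408621 /11790625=1125.84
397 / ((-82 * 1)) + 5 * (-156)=-64357 / 82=-784.84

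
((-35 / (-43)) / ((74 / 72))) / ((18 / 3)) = 210 / 1591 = 0.13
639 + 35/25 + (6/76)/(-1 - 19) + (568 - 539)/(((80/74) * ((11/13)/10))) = 8004021/8360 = 957.42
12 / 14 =6 / 7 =0.86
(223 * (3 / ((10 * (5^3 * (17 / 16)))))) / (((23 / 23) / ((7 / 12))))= 3122 / 10625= 0.29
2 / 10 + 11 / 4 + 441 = 8879 / 20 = 443.95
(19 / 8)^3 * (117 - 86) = 212629 / 512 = 415.29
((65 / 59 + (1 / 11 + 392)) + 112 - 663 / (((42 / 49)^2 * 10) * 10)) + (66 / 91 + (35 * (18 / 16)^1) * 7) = 54749019139 / 70870800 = 772.52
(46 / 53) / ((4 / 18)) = 207 / 53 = 3.91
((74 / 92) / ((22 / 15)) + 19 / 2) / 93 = 0.11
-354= -354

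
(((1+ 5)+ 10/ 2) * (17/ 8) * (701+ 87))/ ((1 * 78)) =36839/ 156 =236.15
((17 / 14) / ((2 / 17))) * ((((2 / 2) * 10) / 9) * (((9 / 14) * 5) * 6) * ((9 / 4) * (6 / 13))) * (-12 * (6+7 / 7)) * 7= -1755675 / 13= -135051.92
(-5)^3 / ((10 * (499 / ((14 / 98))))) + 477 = 3332297 / 6986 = 477.00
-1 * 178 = -178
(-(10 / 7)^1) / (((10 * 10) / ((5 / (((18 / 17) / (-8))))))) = 34 / 63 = 0.54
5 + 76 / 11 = 11.91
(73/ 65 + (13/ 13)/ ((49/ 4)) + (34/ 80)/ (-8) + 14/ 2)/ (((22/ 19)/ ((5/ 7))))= 31570761/ 6278272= 5.03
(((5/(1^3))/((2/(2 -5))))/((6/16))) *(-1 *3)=60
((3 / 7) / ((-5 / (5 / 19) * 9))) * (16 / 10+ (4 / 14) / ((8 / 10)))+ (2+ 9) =307093 / 27930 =11.00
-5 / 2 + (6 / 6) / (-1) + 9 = 11 / 2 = 5.50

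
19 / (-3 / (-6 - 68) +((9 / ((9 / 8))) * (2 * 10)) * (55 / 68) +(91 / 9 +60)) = 215118 / 2259457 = 0.10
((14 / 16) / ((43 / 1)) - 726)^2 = 62368569169 / 118336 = 527046.45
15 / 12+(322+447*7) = 13809 / 4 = 3452.25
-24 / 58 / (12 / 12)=-12 / 29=-0.41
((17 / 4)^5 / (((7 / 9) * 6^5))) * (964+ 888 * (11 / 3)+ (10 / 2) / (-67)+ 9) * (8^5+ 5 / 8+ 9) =1953543743617059 / 61472768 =31779010.56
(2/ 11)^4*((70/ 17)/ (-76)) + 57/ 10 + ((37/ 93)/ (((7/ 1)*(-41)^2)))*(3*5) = 98335356103377/ 17250461184110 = 5.70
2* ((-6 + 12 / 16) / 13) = -21 / 26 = -0.81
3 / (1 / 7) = 21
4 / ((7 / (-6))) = -3.43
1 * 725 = 725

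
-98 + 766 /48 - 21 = -2473 /24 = -103.04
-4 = -4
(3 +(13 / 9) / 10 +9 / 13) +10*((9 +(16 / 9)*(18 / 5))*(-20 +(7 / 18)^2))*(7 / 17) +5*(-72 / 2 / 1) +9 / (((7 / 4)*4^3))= -1434.73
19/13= 1.46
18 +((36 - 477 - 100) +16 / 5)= -2599 / 5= -519.80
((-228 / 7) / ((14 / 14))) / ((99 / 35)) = -380 / 33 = -11.52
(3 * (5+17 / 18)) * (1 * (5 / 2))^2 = 2675 / 24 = 111.46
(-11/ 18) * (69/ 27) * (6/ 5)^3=-1012/ 375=-2.70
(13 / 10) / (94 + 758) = 13 / 8520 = 0.00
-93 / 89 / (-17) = 93 / 1513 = 0.06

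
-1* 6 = -6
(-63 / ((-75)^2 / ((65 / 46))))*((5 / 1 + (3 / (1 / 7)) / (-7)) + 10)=-546 / 2875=-0.19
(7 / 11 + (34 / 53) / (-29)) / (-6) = -10385 / 101442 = -0.10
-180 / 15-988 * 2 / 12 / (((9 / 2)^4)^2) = -1549808420 / 129140163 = -12.00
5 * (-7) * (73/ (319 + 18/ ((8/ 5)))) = -10220/ 1321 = -7.74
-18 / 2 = -9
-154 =-154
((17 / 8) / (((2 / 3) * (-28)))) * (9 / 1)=-459 / 448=-1.02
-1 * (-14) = 14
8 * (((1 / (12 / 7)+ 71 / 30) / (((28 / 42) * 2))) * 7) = 1239 / 10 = 123.90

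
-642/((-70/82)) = 26322/35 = 752.06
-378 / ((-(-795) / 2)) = -252 / 265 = -0.95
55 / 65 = 0.85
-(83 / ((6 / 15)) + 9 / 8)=-1669 / 8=-208.62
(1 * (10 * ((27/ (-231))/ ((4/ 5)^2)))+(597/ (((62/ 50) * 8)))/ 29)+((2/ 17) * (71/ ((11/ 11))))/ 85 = 138915289/ 400108940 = 0.35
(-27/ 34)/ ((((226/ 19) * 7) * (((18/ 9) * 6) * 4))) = -171/ 860608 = -0.00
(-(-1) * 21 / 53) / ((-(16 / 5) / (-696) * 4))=9135 / 424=21.54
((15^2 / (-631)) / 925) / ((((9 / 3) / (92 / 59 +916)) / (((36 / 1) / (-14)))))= 2923344 / 9642311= 0.30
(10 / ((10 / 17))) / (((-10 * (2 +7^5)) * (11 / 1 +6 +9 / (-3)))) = -0.00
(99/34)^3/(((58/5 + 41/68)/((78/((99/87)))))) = 18474885/133229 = 138.67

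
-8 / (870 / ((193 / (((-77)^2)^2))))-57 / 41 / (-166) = 871614397363 / 104074444715010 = 0.01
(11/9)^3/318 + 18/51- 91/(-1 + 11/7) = -1252373101/7881948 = -158.89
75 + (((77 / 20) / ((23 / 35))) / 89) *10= 309745 / 4094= 75.66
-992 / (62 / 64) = -1024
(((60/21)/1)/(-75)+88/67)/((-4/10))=-4486/1407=-3.19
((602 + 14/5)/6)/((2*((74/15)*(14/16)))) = 11.68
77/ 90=0.86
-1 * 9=-9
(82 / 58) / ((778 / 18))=369 / 11281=0.03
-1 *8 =-8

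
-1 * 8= -8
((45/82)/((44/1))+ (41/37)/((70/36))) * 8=4.66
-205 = -205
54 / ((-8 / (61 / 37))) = -1647 / 148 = -11.13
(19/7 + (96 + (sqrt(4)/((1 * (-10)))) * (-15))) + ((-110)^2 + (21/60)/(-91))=12201.71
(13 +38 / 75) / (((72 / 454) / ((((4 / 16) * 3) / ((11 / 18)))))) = 229951 / 2200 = 104.52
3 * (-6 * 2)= -36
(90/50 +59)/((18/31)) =4712/45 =104.71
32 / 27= 1.19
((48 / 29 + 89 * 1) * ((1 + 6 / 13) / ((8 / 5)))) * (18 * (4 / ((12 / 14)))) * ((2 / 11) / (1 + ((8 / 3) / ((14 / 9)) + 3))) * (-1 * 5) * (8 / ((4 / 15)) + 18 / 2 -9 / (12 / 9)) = -35689.23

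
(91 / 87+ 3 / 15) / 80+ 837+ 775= 28049071 / 17400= 1612.02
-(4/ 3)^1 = -4/ 3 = -1.33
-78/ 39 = -2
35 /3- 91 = -238 /3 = -79.33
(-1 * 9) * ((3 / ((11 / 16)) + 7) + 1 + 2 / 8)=-4995 / 44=-113.52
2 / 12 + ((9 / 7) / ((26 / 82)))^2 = 825247 / 49686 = 16.61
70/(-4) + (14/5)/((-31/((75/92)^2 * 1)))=-17.56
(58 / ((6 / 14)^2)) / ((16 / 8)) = 1421 / 9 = 157.89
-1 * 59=-59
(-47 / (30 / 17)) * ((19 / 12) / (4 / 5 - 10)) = 15181 / 3312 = 4.58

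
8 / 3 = 2.67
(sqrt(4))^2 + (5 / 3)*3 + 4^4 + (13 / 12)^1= 3193 / 12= 266.08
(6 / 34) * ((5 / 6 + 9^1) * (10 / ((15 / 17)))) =59 / 3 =19.67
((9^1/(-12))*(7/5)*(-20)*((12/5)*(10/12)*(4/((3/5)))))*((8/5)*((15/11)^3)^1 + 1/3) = 1229.32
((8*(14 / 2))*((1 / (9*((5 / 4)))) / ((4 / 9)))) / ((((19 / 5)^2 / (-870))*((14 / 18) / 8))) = -2505600 / 361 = -6940.72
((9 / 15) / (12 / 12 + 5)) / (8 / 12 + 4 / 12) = 1 / 10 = 0.10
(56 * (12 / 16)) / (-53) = -42 / 53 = -0.79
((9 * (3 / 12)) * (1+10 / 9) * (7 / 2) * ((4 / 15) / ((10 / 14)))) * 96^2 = 1430016 / 25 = 57200.64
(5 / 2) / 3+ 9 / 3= 23 / 6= 3.83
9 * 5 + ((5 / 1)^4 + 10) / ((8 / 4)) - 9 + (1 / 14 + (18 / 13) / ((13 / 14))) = 420039 / 1183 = 355.06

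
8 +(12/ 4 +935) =946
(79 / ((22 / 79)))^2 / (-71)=-38950081 / 34364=-1133.46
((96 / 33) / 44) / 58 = 4 / 3509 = 0.00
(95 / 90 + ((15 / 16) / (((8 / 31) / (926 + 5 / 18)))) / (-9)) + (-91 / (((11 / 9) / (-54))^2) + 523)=-148439801635 / 836352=-177484.84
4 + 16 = 20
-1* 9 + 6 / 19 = -165 / 19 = -8.68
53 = 53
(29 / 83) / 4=29 / 332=0.09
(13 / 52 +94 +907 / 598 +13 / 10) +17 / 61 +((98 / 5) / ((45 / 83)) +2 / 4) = 2199566309 / 16415100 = 134.00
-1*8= -8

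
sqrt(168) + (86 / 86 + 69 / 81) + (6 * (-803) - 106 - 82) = -135112 / 27 + 2 * sqrt(42) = -4991.19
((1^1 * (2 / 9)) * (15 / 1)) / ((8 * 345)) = 1 / 828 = 0.00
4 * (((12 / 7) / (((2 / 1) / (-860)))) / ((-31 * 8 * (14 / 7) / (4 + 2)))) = 7740 / 217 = 35.67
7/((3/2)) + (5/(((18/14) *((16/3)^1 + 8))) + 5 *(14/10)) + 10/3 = 15.29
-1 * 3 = -3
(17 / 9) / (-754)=-0.00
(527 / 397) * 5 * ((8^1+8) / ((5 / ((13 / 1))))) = 276.11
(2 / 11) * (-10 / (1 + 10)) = -20 / 121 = -0.17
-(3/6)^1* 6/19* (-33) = 99/19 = 5.21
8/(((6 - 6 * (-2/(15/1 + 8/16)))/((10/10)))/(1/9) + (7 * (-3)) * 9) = -248/3969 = -0.06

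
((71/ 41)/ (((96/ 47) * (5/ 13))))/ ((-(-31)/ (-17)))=-737477/ 610080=-1.21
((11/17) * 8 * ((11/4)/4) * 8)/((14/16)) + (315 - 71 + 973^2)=112693659/119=947005.54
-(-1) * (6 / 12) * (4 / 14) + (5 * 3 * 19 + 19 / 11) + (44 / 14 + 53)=26412 / 77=343.01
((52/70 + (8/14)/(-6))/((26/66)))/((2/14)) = 748/65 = 11.51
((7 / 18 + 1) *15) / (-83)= -125 / 498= -0.25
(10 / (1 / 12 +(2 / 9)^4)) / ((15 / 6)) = 104976 / 2251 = 46.64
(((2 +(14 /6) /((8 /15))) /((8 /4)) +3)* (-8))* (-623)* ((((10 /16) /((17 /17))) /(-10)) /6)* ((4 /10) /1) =-20559 /160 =-128.49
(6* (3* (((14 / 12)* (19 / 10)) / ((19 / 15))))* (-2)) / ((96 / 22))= -231 / 16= -14.44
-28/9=-3.11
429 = 429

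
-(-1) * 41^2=1681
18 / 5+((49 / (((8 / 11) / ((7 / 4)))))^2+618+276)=75773357 / 5120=14799.48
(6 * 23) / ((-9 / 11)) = -506 / 3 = -168.67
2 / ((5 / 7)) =14 / 5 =2.80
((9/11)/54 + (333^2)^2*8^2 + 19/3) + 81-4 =51939868241405/66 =786967700627.35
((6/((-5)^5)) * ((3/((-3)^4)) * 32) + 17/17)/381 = 28061/10715625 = 0.00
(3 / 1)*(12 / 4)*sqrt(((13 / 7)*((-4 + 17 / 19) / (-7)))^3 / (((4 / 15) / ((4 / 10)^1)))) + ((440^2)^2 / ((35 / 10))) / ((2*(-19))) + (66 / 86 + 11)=-1611681212702 / 5719 + 6903*sqrt(87438) / 247646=-281811709.31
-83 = -83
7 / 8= 0.88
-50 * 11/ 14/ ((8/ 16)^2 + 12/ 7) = -20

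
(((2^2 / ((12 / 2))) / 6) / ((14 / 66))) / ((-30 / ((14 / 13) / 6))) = -11 / 3510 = -0.00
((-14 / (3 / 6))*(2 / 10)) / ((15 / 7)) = -196 / 75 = -2.61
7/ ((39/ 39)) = 7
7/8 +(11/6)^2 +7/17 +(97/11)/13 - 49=-7644313/175032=-43.67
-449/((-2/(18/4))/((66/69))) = 44451/46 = 966.33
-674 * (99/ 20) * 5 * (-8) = 133452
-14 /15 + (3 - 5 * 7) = -494 /15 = -32.93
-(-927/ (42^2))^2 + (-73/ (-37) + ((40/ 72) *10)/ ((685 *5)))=2976635339/ 1752576336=1.70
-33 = -33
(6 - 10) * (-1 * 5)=20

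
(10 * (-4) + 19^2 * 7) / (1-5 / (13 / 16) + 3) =-32331 / 28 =-1154.68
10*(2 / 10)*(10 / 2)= 10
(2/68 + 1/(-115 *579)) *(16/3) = 532408/3395835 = 0.16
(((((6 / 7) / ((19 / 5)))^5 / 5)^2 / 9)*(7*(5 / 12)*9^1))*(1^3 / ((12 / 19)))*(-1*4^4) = -209952000000000 / 13021612539908538853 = -0.00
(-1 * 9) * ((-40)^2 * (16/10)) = -23040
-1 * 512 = -512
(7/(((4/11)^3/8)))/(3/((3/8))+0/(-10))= 9317/64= 145.58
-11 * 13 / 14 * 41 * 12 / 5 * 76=-2673528 / 35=-76386.51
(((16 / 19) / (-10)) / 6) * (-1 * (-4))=-16 / 285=-0.06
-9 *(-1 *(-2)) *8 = -144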